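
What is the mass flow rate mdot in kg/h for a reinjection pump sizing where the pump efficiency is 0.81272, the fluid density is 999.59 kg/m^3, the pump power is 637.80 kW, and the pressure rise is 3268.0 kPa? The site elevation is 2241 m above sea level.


mdot = P_pump * rho * eta / dP
mdot = 637.80 * 999.59 * 0.81272 / 3268.0
mdot = 158.5497 kg/s
Convert: 158.5497 kg/s * 3600.0 = 5.7078e+05 kg/h
mdot = 5.7078e+05 kg/h


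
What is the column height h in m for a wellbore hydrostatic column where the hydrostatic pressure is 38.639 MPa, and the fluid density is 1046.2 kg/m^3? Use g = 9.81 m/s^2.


h = P * 1e6 / (g * rho)
h = 38.639 * 1e6 / (9.81 * 1046.2)
h = 3764.8 m


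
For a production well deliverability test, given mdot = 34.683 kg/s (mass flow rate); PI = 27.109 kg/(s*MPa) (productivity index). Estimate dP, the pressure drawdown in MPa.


dP = mdot * 1000 / PI
dP = 34.683 * 1000 / 27.109
dP = 1279.391 kPa
Convert: 1279.391 kPa * 0.001 = 1.2794 MPa
dP = 1.2794 MPa


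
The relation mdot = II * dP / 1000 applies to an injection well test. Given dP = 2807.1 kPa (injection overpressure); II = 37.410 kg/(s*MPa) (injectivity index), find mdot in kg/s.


mdot = II * dP / 1000
mdot = 37.410 * 2807.1 / 1000
mdot = 105.01 kg/s


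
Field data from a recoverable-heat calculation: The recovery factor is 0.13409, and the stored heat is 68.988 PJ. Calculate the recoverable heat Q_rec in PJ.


Q_rec = Q_s * RF
Q_rec = 68.988 * 0.13409
Q_rec = 9.2506 PJ


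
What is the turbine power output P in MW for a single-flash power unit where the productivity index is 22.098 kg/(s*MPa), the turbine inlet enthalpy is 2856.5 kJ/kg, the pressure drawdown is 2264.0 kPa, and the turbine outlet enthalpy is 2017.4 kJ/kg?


Step 1: mdot = PI * dP / 1000 = 22.098 * 2264.0 / 1000 = 50.02987 kg/s
Step 2: P = mdot*(h_in - h_out)/1000 = 50.02987*(2856.5 - 2017.4)/1000 = 41.980 MW
P = 41.980 MW


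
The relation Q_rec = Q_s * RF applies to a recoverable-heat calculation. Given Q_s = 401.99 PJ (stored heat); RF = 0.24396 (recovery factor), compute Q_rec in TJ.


Q_rec = Q_s * RF
Q_rec = 401.99 * 0.24396
Q_rec = 98.06948 PJ
Convert: 98.06948 PJ * 1000.0 = 98069 TJ
Q_rec = 98069 TJ


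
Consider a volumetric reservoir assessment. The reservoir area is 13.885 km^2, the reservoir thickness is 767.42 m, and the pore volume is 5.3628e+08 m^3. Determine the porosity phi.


phi = Vp / (A * 1e6 * hr)
phi = 5.3628e+08 / (13.885 * 1e6 * 767.42)
phi = 0.050328


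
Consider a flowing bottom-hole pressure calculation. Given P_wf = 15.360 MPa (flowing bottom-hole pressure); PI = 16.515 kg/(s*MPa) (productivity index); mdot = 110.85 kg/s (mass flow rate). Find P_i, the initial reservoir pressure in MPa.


P_i = P_wf + mdot / PI
P_i = 15.360 + 110.85 / 16.515
P_i = 22.072 MPa


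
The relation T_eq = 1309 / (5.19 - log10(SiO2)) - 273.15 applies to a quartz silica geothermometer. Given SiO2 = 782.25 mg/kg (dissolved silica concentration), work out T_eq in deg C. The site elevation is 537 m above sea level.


T_eq = 1309 / (5.19 - log10(SiO2)) - 273.15
T_eq = 1309 / (5.19 - log10(782.25)) - 273.15
T_eq = 296.81 deg C


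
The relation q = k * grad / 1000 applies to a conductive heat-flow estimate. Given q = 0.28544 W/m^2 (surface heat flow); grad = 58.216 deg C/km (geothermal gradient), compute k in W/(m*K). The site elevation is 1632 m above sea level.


k = q * 1000 / grad
k = 0.28544 * 1000 / 58.216
k = 4.9031 W/(m*K)


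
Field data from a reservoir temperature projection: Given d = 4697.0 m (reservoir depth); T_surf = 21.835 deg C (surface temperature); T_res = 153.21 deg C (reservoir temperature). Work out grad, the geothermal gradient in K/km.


grad = (T_res - T_surf) / d * 1000
grad = (153.21 - 21.835) / 4697.0 * 1000
grad = 27.96998 deg C/km
Convert: 27.96998 deg C/km * 1.0 = 27.970 K/km
grad = 27.970 K/km


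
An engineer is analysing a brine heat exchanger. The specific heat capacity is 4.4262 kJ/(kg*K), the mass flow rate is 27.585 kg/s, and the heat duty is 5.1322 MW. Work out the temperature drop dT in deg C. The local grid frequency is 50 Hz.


dT = Q * 1000 / (mdot * cp)
dT = 5.1322 * 1000 / (27.585 * 4.4262)
dT = 42.03389 K
Convert (temperature difference, 1 K = 1 deg C): 42.03389 K = 42.03389 deg C
dT = 42.034 deg C


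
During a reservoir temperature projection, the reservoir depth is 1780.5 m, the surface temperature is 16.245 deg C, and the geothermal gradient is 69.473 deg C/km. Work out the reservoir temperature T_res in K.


T_res = T_surf + grad * d / 1000
T_res = 16.245 + 69.473 * 1780.5 / 1000
T_res = 139.9417 deg C
Convert to K: 139.9417 + 273.15 = 413.09 K
T_res = 413.09 K


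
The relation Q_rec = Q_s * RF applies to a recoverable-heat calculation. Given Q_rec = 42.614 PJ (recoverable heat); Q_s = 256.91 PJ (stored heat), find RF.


RF = Q_rec / Q_s
RF = 42.614 / 256.91
RF = 0.16587


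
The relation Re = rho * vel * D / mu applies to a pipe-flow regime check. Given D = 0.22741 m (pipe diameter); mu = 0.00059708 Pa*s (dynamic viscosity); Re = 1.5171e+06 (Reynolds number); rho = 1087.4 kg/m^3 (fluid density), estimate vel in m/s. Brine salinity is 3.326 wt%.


vel = Re * mu / (rho * D)
vel = 1.5171e+06 * 0.00059708 / (1087.4 * 0.22741)
vel = 3.6631 m/s


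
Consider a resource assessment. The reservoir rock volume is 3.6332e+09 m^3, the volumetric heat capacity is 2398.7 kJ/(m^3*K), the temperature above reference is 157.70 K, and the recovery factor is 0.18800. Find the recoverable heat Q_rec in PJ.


Step 1: Q_s = Vr*rhoc*dT/1e12 = 3.6332e+09*2398.7*157.7/1e12 = 1374.349 PJ
Step 2: Q_rec = Q_s * RF = 1374.349 * 0.188 = 258.38 PJ
Q_rec = 258.38 PJ


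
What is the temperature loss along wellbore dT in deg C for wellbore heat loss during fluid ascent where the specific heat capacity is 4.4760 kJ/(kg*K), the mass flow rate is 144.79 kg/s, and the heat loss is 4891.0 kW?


dT = Q_loss / (mdot * cp)
dT = 4891.0 / (144.79 * 4.4760)
dT = 7.546907 K
Convert (temperature difference, 1 K = 1 deg C): 7.546907 K = 7.546907 deg C
dT = 7.5469 deg C


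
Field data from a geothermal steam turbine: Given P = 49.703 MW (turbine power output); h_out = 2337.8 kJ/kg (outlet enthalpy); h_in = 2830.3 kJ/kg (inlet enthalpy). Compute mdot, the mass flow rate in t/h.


mdot = P * 1000 / (h_in - h_out)
mdot = 49.703 * 1000 / (2830.3 - 2337.8)
mdot = 100.9198 kg/s
Convert: 100.9198 kg/s * 3.6 = 363.31 t/h
mdot = 363.31 t/h


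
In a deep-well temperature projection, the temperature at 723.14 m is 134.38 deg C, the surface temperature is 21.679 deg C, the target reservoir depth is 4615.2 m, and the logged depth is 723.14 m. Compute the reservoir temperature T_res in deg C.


Step 1: grad = (T_d1 - T_surf)/d1 * 1000 = (134.38 - 21.679)/723.14 * 1000 = 155.8495 deg C/km
Step 2: T_res = T_surf + grad*d2/1000 = 21.679 + 155.8495*4615.2/1000 = 740.96 deg C
T_res = 740.96 deg C


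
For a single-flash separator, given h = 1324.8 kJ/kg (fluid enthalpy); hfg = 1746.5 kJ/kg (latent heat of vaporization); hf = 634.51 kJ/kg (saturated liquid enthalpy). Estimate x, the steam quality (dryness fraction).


x = (h - hf) / hfg
x = (1324.8 - 634.51) / 1746.5
x = 0.39524


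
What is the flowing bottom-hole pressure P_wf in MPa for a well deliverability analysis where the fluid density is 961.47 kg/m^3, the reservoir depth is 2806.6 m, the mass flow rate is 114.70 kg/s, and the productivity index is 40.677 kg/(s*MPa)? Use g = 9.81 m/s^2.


Step 1: P_i = rho*g*h/1e6 = 961.47*9.81*2806.6/1e6 = 26.47191 MPa
Step 2: P_wf = P_i - mdot/PI = 26.47191 - 114.7/40.677 = 23.652 MPa
P_wf = 23.652 MPa


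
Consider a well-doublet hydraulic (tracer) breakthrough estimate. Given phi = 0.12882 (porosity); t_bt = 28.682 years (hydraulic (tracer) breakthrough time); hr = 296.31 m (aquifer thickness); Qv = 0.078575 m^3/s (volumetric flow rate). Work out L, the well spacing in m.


L = sqrt(t_bt*365.25*86400*3*Qv / (pi*hr*phi))
L = sqrt(28.682*365.25*86400*3*0.078575 / (pi*296.31*0.12882))
L = 1333.9 m


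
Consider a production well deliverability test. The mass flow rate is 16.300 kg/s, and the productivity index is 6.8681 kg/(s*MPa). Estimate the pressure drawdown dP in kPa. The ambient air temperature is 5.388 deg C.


dP = mdot * 1000 / PI
dP = 16.300 * 1000 / 6.8681
dP = 2373.3 kPa


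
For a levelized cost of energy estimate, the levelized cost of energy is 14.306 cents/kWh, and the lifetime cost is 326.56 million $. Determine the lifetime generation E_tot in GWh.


E_tot = C_tot / LCOE * 100
E_tot = 326.56 / 14.306 * 100
E_tot = 2282.7 GWh


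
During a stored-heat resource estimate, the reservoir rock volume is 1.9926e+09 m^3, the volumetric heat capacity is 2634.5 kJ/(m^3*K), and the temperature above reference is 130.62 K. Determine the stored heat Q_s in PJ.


Q_s = Vr * rhoc * dT / 1e12
Q_s = 1.9926e+09 * 2634.5 * 130.62 / 1e12
Q_s = 685.69 PJ


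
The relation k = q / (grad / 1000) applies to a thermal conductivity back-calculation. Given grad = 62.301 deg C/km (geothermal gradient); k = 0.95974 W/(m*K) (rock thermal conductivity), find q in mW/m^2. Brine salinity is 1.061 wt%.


q = k * grad / 1000
q = 0.95974 * 62.301 / 1000
q = 0.05979276 W/m^2
Convert: 0.05979276 W/m^2 * 1000.0 = 59.793 mW/m^2
q = 59.793 mW/m^2


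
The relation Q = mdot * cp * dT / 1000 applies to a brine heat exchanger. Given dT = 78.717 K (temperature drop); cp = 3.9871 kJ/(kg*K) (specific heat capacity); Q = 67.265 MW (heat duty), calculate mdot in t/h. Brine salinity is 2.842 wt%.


mdot = Q * 1000 / (cp * dT)
mdot = 67.265 * 1000 / (3.9871 * 78.717)
mdot = 214.3204 kg/s
Convert: 214.3204 kg/s * 3.6 = 771.55 t/h
mdot = 771.55 t/h


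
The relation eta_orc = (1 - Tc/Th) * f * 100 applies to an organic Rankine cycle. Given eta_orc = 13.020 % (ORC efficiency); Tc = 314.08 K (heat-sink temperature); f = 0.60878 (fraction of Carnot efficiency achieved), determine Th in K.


Th = Tc / (1 - (eta_orc/100)/f)
Th = 314.08 / (1 - (13.020/100)/0.60878)
Th = 399.53 K


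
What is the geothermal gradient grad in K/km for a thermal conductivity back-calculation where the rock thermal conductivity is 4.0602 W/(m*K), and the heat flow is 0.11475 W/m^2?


grad = q / k * 1000
grad = 0.11475 / 4.0602 * 1000
grad = 28.26215 deg C/km
Convert: 28.26215 deg C/km * 1.0 = 28.262 K/km
grad = 28.262 K/km


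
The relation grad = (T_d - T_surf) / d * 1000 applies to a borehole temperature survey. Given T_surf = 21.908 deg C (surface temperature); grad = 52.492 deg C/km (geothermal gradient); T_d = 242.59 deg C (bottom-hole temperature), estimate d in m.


d = (T_d - T_surf) / grad * 1000
d = (242.59 - 21.908) / 52.492 * 1000
d = 4204.1 m


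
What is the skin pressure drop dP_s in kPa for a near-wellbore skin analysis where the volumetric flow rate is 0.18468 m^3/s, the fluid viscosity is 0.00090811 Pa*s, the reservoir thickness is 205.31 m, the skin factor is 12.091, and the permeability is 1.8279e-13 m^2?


dP_s = S * q * mu / (2*pi*k*hr) / 1000
dP_s = 12.091 * 0.18468 * 0.00090811 / (2*pi*1.8279e-13*205.31) / 1000
dP_s = 8599.6 kPa


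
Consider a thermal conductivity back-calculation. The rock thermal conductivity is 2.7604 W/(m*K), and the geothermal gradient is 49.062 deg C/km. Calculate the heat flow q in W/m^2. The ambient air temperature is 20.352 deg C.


q = k * grad / 1000
q = 2.7604 * 49.062 / 1000
q = 0.13543 W/m^2


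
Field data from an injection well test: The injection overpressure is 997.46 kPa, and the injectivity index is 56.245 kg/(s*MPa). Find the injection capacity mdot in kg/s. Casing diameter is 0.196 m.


mdot = II * dP / 1000
mdot = 56.245 * 997.46 / 1000
mdot = 56.102 kg/s


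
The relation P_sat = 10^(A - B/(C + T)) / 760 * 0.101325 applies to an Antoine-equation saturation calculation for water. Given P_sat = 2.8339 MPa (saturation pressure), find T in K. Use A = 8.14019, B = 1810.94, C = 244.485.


T = B / (A - log10(P_sat * 760 / 0.101325)) - C
T = 1810.94 / (8.14019 - log10(2.8339 * 760 / 0.101325)) - 244.485
T = 230.4897 deg C
Convert to K: 230.4897 + 273.15 = 503.64 K
T = 503.64 K


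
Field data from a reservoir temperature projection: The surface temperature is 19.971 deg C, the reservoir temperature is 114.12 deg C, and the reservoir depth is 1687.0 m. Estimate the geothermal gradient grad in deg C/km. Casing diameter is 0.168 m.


grad = (T_res - T_surf) / d * 1000
grad = (114.12 - 19.971) / 1687.0 * 1000
grad = 55.809 deg C/km


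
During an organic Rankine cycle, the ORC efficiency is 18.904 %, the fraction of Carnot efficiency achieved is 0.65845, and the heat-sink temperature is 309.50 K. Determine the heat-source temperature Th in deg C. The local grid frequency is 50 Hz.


Th = Tc / (1 - (eta_orc/100)/f)
Th = 309.50 / (1 - (18.904/100)/0.65845)
Th = 434.1413 K
Convert to deg C: 434.1413 - 273.15 = 160.99 deg C
Th = 160.99 deg C


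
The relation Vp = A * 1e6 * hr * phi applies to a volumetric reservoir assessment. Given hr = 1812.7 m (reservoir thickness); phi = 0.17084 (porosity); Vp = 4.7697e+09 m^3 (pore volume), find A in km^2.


A = Vp / (1e6 * hr * phi)
A = 4.7697e+09 / (1e6 * 1812.7 * 0.17084)
A = 15.402 km^2


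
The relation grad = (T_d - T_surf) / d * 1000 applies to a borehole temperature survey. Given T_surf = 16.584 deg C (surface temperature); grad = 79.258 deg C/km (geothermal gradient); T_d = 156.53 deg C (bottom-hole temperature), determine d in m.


d = (T_d - T_surf) / grad * 1000
d = (156.53 - 16.584) / 79.258 * 1000
d = 1765.7 m


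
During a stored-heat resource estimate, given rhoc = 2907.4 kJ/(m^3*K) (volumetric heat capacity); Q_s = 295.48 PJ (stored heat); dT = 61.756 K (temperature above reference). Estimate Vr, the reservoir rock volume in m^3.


Vr = Q_s * 1e12 / (rhoc * dT)
Vr = 295.48 * 1e12 / (2907.4 * 61.756)
Vr = 1.6457e+09 m^3


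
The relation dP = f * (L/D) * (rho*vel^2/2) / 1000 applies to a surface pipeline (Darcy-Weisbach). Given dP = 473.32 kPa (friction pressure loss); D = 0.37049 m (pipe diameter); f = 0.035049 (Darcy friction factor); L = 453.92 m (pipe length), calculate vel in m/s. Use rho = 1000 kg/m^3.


vel = sqrt(dP*1000*2*D / (f*L*rho))
vel = sqrt(473.32*1000*2*0.37049 / (0.035049*453.92*1000))
vel = 4.6952 m/s


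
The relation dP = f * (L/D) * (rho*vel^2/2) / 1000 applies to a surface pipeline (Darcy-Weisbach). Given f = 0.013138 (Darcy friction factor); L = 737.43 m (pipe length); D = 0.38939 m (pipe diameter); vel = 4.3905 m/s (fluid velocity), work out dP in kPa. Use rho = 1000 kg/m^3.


dP = f * (L/D) * (rho*vel^2/2) / 1000
dP = 0.013138 * (737.43/0.38939) * (1000*4.3905^2/2) / 1000
dP = 239.81 kPa


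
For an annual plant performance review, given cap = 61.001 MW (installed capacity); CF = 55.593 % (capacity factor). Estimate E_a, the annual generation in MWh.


E_a = CF / 100 * cap * 8760
E_a = 55.593 / 100 * 61.001 * 8760
E_a = 2.9707e+05 MWh


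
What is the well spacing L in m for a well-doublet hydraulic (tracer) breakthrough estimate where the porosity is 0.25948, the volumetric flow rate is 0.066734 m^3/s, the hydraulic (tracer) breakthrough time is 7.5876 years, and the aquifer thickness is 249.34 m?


L = sqrt(t_bt*365.25*86400*3*Qv / (pi*hr*phi))
L = sqrt(7.5876*365.25*86400*3*0.066734 / (pi*249.34*0.25948))
L = 485.64 m


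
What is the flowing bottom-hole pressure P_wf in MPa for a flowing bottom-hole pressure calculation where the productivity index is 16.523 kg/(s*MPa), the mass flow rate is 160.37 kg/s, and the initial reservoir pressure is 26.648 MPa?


P_wf = P_i - mdot / PI
P_wf = 26.648 - 160.37 / 16.523
P_wf = 16.942 MPa


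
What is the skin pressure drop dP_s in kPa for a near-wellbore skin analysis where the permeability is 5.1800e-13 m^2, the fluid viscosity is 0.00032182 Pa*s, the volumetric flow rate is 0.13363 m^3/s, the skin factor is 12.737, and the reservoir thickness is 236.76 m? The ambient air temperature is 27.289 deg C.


dP_s = S * q * mu / (2*pi*k*hr) / 1000
dP_s = 12.737 * 0.13363 * 0.00032182 / (2*pi*5.1800e-13*236.76) / 1000
dP_s = 710.83 kPa


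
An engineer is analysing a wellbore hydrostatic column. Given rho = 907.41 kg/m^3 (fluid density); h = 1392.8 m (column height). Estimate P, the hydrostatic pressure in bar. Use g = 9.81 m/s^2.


P = rho * g * h / 1e6
P = 907.41 * 9.81 * 1392.8 / 1e6
P = 12.39828 MPa
Convert: 12.39828 MPa * 10.0 = 123.98 bar
P = 123.98 bar


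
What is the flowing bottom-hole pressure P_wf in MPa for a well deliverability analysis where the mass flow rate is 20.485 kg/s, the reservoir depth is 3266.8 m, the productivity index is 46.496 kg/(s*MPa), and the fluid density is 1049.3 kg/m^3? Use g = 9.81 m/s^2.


Step 1: P_i = rho*g*h/1e6 = 1049.3*9.81*3266.8/1e6 = 33.62724 MPa
Step 2: P_wf = P_i - mdot/PI = 33.62724 - 20.485/46.496 = 33.187 MPa
P_wf = 33.187 MPa


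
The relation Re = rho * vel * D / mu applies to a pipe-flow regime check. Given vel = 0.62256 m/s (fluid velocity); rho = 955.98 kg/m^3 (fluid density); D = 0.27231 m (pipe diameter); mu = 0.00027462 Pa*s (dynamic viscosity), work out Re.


Re = rho * vel * D / mu
Re = 955.98 * 0.62256 * 0.27231 / 0.00027462
Re = 5.9015e+05


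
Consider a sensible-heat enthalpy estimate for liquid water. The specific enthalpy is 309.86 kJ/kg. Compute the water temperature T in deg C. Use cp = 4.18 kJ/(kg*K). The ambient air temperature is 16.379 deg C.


T = h / cp
T = 309.86 / 4.18
T = 74.129 deg C


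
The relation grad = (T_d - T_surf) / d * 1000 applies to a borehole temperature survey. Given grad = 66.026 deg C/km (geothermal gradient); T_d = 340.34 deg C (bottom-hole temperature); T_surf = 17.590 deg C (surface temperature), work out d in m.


d = (T_d - T_surf) / grad * 1000
d = (340.34 - 17.590) / 66.026 * 1000
d = 4888.2 m


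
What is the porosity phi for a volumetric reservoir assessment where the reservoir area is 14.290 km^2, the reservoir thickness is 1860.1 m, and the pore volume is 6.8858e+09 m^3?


phi = Vp / (A * 1e6 * hr)
phi = 6.8858e+09 / (14.290 * 1e6 * 1860.1)
phi = 0.25905


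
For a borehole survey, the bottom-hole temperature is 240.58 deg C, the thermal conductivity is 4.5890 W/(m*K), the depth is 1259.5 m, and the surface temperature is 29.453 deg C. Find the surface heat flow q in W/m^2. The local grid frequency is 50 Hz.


Step 1: grad = (T_d - T_surf)/d * 1000 = (240.58 - 29.453)/1259.5 * 1000 = 167.6276 deg C/km
Step 2: q = k * grad / 1000 = 4.589 * 167.6276 / 1000 = 0.76924 W/m^2
q = 0.76924 W/m^2


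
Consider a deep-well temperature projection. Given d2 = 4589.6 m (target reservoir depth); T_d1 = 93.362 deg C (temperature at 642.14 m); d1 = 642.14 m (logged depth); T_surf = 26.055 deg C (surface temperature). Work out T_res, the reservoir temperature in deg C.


Step 1: grad = (T_d1 - T_surf)/d1 * 1000 = (93.362 - 26.055)/642.14 * 1000 = 104.8167 deg C/km
Step 2: T_res = T_surf + grad*d2/1000 = 26.055 + 104.8167*4589.6/1000 = 507.12 deg C
T_res = 507.12 deg C


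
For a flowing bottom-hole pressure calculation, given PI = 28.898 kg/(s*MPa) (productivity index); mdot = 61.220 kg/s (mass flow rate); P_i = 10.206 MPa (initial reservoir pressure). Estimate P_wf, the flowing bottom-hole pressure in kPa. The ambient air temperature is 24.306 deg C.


P_wf = P_i - mdot / PI
P_wf = 10.206 - 61.220 / 28.898
P_wf = 8.087514 MPa
Convert: 8.087514 MPa * 1000.0 = 8087.5 kPa
P_wf = 8087.5 kPa


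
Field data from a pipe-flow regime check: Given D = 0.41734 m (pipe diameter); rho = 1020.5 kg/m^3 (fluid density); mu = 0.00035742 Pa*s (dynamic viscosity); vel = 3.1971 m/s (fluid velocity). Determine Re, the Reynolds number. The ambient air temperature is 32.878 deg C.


Re = rho * vel * D / mu
Re = 1020.5 * 3.1971 * 0.41734 / 0.00035742
Re = 3.8096e+06


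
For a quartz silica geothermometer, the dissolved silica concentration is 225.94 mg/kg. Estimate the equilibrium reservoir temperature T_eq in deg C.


T_eq = 1309 / (5.19 - log10(SiO2)) - 273.15
T_eq = 1309 / (5.19 - log10(225.94)) - 273.15
T_eq = 188.41 deg C


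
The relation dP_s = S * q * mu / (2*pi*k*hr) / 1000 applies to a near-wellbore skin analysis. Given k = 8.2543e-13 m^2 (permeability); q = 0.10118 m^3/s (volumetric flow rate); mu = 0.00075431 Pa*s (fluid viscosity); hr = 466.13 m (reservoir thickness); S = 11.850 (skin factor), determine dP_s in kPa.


dP_s = S * q * mu / (2*pi*k*hr) / 1000
dP_s = 11.850 * 0.10118 * 0.00075431 / (2*pi*8.2543e-13*466.13) / 1000
dP_s = 374.11 kPa


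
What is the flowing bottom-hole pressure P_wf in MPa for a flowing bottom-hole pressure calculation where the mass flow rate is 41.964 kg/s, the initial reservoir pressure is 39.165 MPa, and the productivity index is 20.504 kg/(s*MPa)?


P_wf = P_i - mdot / PI
P_wf = 39.165 - 41.964 / 20.504
P_wf = 37.118 MPa


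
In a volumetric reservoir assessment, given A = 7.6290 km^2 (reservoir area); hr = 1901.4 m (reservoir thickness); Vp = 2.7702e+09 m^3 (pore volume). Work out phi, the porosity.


phi = Vp / (A * 1e6 * hr)
phi = 2.7702e+09 / (7.6290 * 1e6 * 1901.4)
phi = 0.19097


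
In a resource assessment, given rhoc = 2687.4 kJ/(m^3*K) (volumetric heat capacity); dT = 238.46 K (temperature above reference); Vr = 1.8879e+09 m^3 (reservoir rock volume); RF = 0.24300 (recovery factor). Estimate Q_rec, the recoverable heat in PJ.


Step 1: Q_s = Vr*rhoc*dT/1e12 = 1.8879e+09*2687.4*238.46/1e12 = 1209.837 PJ
Step 2: Q_rec = Q_s * RF = 1209.837 * 0.243 = 293.99 PJ
Q_rec = 293.99 PJ


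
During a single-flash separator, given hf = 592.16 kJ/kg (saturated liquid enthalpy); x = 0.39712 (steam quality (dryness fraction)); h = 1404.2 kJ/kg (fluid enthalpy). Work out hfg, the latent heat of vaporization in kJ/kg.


hfg = (h - hf) / x
hfg = (1404.2 - 592.16) / 0.39712
hfg = 2044.8 kJ/kg


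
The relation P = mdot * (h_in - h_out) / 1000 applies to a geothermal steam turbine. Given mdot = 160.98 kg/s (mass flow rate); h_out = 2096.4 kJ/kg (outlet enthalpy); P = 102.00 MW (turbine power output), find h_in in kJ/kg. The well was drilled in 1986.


h_in = h_out + P * 1000 / mdot
h_in = 2096.4 + 102.00 * 1000 / 160.98
h_in = 2730.0 kJ/kg


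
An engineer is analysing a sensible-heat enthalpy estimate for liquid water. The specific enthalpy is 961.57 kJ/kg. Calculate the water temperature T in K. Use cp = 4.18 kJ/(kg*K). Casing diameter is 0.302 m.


T = h / cp
T = 961.57 / 4.18
T = 230.0407 deg C
Convert to K: 230.0407 + 273.15 = 503.19 K
T = 503.19 K


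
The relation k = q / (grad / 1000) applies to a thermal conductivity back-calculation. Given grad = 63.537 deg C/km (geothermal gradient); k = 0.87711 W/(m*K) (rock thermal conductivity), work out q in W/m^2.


q = k * grad / 1000
q = 0.87711 * 63.537 / 1000
q = 0.055729 W/m^2


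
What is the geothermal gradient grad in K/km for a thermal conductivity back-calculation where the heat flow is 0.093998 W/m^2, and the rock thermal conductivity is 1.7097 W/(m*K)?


grad = q / k * 1000
grad = 0.093998 / 1.7097 * 1000
grad = 54.97924 deg C/km
Convert: 54.97924 deg C/km * 1.0 = 54.979 K/km
grad = 54.979 K/km


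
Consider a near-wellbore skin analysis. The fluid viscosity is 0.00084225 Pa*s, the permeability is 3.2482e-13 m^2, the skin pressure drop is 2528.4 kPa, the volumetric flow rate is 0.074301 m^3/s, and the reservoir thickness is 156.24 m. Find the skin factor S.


S = dP_s * 1000 * 2*pi*k*hr / (q*mu)
S = 2528.4 * 1000 * 2*pi*3.2482e-13*156.24 / (0.074301*0.00084225)
S = 12.883


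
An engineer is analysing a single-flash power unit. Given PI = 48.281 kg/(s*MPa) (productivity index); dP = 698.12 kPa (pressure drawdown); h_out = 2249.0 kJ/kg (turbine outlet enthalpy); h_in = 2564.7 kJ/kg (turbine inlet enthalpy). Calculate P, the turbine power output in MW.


Step 1: mdot = PI * dP / 1000 = 48.281 * 698.12 / 1000 = 33.70593 kg/s
Step 2: P = mdot*(h_in - h_out)/1000 = 33.70593*(2564.7 - 2249.0)/1000 = 10.641 MW
P = 10.641 MW


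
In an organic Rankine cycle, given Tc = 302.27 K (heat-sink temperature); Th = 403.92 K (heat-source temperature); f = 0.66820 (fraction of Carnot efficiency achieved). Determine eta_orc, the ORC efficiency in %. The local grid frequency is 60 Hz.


eta_orc = (1 - Tc/Th) * f * 100
eta_orc = (1 - 302.27/403.92) * 0.66820 * 100
eta_orc = 16.816 %


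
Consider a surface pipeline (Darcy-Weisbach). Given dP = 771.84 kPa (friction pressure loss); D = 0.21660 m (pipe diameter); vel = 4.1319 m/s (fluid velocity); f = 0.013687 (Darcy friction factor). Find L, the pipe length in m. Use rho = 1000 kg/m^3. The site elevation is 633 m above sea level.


L = dP*1000*D / (f*rho*vel^2/2)
L = 771.84*1000*0.21660 / (0.013687*1000*4.1319^2/2)
L = 1430.9 m


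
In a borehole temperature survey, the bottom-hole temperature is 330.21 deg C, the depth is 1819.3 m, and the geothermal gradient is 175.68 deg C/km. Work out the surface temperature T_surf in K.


T_surf = T_d - grad * d / 1000
T_surf = 330.21 - 175.68 * 1819.3 / 1000
T_surf = 10.59538 deg C
Convert to K: 10.59538 + 273.15 = 283.75 K
T_surf = 283.75 K


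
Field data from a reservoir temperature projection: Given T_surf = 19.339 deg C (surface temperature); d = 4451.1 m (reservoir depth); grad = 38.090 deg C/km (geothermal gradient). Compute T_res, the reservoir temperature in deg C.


T_res = T_surf + grad * d / 1000
T_res = 19.339 + 38.090 * 4451.1 / 1000
T_res = 188.88 deg C


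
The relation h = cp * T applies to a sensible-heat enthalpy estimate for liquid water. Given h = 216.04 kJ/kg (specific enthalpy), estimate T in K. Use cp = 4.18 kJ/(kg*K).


T = h / cp
T = 216.04 / 4.18
T = 51.68421 deg C
Convert to K: 51.68421 + 273.15 = 324.83 K
T = 324.83 K


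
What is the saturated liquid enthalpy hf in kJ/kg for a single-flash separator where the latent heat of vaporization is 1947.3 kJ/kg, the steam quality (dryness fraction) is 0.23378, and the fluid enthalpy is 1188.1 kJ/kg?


hf = h - x * hfg
hf = 1188.1 - 0.23378 * 1947.3
hf = 732.86 kJ/kg


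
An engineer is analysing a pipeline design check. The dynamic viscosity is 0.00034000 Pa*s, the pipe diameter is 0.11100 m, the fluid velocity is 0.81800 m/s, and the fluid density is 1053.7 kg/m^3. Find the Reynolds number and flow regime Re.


Step 1: Re = rho*vel*D/mu = 1053.7*0.818*0.111/0.00034 = 2.8139e+05
Step 2: Re = 2.8139e+05 > 4000, so flow is turbulent.
Re = 2.8139e+05 (turbulent)


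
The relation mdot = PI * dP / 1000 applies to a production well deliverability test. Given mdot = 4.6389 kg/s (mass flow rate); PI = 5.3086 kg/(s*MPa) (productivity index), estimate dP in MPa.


dP = mdot * 1000 / PI
dP = 4.6389 * 1000 / 5.3086
dP = 873.8462 kPa
Convert: 873.8462 kPa * 0.001 = 0.87385 MPa
dP = 0.87385 MPa


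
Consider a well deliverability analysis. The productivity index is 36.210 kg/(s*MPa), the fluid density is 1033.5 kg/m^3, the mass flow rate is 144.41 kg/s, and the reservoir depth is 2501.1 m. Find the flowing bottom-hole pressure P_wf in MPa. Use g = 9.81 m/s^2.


Step 1: P_i = rho*g*h/1e6 = 1033.5*9.81*2501.1/1e6 = 25.35774 MPa
Step 2: P_wf = P_i - mdot/PI = 25.35774 - 144.41/36.21 = 21.370 MPa
P_wf = 21.370 MPa


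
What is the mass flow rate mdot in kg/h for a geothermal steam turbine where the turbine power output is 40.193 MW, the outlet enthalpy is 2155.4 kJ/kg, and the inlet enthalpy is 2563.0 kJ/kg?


mdot = P * 1000 / (h_in - h_out)
mdot = 40.193 * 1000 / (2563.0 - 2155.4)
mdot = 98.60893 kg/s
Convert: 98.60893 kg/s * 3600.0 = 3.5499e+05 kg/h
mdot = 3.5499e+05 kg/h


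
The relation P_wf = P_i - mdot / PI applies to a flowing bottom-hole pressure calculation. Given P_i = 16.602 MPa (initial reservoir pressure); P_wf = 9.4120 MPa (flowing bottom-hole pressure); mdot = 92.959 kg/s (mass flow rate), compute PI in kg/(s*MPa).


PI = mdot / (P_i - P_wf)
PI = 92.959 / (16.602 - 9.4120)
PI = 12.929 kg/(s*MPa)


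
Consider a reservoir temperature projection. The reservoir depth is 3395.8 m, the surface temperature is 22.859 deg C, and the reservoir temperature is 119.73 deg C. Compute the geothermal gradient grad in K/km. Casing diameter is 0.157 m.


grad = (T_res - T_surf) / d * 1000
grad = (119.73 - 22.859) / 3395.8 * 1000
grad = 28.52671 deg C/km
Convert: 28.52671 deg C/km * 1.0 = 28.527 K/km
grad = 28.527 K/km


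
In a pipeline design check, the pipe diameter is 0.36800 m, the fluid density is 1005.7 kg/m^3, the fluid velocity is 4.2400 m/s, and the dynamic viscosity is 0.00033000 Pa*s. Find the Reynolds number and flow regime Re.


Step 1: Re = rho*vel*D/mu = 1005.7*4.24*0.368/0.00033 = 4.7552e+06
Step 2: Re = 4.7552e+06 > 4000, so flow is turbulent.
Re = 4.7552e+06 (turbulent)


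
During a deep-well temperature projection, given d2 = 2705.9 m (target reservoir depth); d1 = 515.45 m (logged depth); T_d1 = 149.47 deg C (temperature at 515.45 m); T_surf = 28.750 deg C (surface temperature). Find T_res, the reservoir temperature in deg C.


Step 1: grad = (T_d1 - T_surf)/d1 * 1000 = (149.47 - 28.75)/515.45 * 1000 = 234.2031 deg C/km
Step 2: T_res = T_surf + grad*d2/1000 = 28.75 + 234.2031*2705.9/1000 = 662.48 deg C
T_res = 662.48 deg C


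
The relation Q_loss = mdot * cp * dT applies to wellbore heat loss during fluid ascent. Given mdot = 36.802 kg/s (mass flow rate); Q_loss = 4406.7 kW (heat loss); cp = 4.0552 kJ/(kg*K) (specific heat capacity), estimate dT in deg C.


dT = Q_loss / (mdot * cp)
dT = 4406.7 / (36.802 * 4.0552)
dT = 29.52771 K
Convert (temperature difference, 1 K = 1 deg C): 29.52771 K = 29.52771 deg C
dT = 29.528 deg C


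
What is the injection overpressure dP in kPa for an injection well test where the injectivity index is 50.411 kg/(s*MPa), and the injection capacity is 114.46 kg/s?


dP = mdot * 1000 / II
dP = 114.46 * 1000 / 50.411
dP = 2270.5 kPa


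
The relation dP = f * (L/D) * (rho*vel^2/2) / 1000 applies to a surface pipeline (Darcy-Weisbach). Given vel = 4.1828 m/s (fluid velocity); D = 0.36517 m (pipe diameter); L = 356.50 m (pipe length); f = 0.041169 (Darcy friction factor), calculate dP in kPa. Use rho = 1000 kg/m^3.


dP = f * (L/D) * (rho*vel^2/2) / 1000
dP = 0.041169 * (356.50/0.36517) * (1000*4.1828^2/2) / 1000
dP = 351.59 kPa


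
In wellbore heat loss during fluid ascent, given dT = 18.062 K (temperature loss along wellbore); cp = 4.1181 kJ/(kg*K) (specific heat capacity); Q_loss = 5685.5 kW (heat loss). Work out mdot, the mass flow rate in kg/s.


mdot = Q_loss / (cp * dT)
mdot = 5685.5 / (4.1181 * 18.062)
mdot = 76.437 kg/s


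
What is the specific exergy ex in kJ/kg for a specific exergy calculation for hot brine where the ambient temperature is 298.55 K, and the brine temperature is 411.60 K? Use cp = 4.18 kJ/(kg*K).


ex = cp * ((T_b - T_0) - T_0 * ln(T_b/T_0))
ex = 4.18 * ((411.60 - 298.55) - 298.55 * ln(411.60/298.55))
ex = 71.818 kJ/kg


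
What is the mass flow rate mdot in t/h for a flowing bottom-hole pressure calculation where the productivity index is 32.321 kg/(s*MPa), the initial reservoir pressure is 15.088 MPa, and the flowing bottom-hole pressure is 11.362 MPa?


mdot = (P_i - P_wf) * PI
mdot = (15.088 - 11.362) * 32.321
mdot = 120.4280 kg/s
Convert: 120.4280 kg/s * 3.6 = 433.54 t/h
mdot = 433.54 t/h


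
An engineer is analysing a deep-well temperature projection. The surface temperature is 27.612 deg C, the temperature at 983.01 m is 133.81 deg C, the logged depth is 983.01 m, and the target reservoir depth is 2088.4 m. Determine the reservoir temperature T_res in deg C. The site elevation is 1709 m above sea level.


Step 1: grad = (T_d1 - T_surf)/d1 * 1000 = (133.81 - 27.612)/983.01 * 1000 = 108.0335 deg C/km
Step 2: T_res = T_surf + grad*d2/1000 = 27.612 + 108.0335*2088.4/1000 = 253.23 deg C
T_res = 253.23 deg C


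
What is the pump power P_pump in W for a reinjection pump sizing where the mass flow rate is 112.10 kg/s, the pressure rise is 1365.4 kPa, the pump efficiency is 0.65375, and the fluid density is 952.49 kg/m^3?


P_pump = mdot * dP / (rho * eta)
P_pump = 112.10 * 1365.4 / (952.49 * 0.65375)
P_pump = 245.8065 kW
Convert: 245.8065 kW * 1000.0 = 2.4581e+05 W
P_pump = 2.4581e+05 W


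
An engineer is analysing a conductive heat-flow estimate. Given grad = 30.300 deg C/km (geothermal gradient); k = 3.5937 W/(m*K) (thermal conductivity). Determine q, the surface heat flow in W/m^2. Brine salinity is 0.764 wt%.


q = k * grad / 1000
q = 3.5937 * 30.300 / 1000
q = 0.10889 W/m^2


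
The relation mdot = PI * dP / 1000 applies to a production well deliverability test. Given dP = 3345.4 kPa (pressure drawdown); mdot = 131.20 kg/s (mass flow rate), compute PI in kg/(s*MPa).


PI = mdot * 1000 / dP
PI = 131.20 * 1000 / 3345.4
PI = 39.218 kg/(s*MPa)


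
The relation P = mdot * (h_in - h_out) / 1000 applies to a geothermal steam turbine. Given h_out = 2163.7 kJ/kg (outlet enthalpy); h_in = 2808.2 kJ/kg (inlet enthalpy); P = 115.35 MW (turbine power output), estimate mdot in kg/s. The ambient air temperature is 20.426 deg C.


mdot = P * 1000 / (h_in - h_out)
mdot = 115.35 * 1000 / (2808.2 - 2163.7)
mdot = 178.98 kg/s


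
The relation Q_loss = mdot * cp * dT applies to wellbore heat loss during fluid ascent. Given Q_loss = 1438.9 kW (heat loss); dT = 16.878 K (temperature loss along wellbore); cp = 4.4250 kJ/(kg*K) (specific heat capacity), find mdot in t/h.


mdot = Q_loss / (cp * dT)
mdot = 1438.9 / (4.4250 * 16.878)
mdot = 19.26621 kg/s
Convert: 19.26621 kg/s * 3.6 = 69.358 t/h
mdot = 69.358 t/h


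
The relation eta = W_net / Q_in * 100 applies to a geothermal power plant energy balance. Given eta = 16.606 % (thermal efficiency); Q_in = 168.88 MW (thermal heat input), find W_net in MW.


W_net = eta / 100 * Q_in
W_net = 16.606 / 100 * 168.88
W_net = 28.044 MW


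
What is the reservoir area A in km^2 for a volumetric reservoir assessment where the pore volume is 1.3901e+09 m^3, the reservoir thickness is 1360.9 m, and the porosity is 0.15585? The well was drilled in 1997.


A = Vp / (1e6 * hr * phi)
A = 1.3901e+09 / (1e6 * 1360.9 * 0.15585)
A = 6.5541 km^2


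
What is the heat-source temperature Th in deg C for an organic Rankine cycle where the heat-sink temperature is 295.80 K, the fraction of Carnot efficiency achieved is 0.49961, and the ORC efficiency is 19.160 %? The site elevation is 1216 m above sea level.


Th = Tc / (1 - (eta_orc/100)/f)
Th = 295.80 / (1 - (19.160/100)/0.49961)
Th = 479.8047 K
Convert to deg C: 479.8047 - 273.15 = 206.65 deg C
Th = 206.65 deg C


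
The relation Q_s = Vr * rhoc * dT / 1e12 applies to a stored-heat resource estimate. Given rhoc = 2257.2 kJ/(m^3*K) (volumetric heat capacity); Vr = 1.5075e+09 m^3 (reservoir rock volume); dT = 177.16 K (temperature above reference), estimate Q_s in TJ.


Q_s = Vr * rhoc * dT / 1e12
Q_s = 1.5075e+09 * 2257.2 * 177.16 / 1e12
Q_s = 602.8275 PJ
Convert: 602.8275 PJ * 1000.0 = 6.0283e+05 TJ
Q_s = 6.0283e+05 TJ


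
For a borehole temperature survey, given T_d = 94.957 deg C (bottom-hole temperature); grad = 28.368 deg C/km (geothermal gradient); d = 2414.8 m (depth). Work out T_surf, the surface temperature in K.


T_surf = T_d - grad * d / 1000
T_surf = 94.957 - 28.368 * 2414.8 / 1000
T_surf = 26.45395 deg C
Convert to K: 26.45395 + 273.15 = 299.60 K
T_surf = 299.60 K


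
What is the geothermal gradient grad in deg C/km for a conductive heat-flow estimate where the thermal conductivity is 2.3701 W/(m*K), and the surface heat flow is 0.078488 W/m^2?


grad = q * 1000 / k
grad = 0.078488 * 1000 / 2.3701
grad = 33.116 deg C/km


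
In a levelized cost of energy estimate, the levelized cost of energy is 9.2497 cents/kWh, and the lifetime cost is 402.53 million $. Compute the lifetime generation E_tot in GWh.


E_tot = C_tot / LCOE * 100
E_tot = 402.53 / 9.2497 * 100
E_tot = 4351.8 GWh


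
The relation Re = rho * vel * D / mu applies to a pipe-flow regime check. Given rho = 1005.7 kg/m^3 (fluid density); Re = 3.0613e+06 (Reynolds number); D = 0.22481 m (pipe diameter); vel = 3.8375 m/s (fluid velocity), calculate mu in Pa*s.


mu = rho * vel * D / Re
mu = 1005.7 * 3.8375 * 0.22481 / 3.0613e+06
mu = 0.00028342 Pa*s


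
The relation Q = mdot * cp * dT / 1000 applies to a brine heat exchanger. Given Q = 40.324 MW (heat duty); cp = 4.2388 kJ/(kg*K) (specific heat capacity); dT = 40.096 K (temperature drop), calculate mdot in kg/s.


mdot = Q * 1000 / (cp * dT)
mdot = 40.324 * 1000 / (4.2388 * 40.096)
mdot = 237.26 kg/s


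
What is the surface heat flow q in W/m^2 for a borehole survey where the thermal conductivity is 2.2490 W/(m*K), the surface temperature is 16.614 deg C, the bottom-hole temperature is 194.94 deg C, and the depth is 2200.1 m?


Step 1: grad = (T_d - T_surf)/d * 1000 = (194.94 - 16.614)/2200.1 * 1000 = 81.05359 deg C/km
Step 2: q = k * grad / 1000 = 2.249 * 81.05359 / 1000 = 0.18229 W/m^2
q = 0.18229 W/m^2


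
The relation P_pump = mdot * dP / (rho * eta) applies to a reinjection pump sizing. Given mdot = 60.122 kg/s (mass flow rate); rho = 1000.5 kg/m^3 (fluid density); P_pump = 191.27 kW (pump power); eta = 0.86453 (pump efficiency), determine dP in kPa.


dP = P_pump * rho * eta / mdot
dP = 191.27 * 1000.5 * 0.86453 / 60.122
dP = 2751.8 kPa


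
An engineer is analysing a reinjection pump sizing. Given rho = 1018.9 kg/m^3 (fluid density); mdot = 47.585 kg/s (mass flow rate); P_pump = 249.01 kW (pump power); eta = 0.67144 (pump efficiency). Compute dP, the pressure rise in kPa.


dP = P_pump * rho * eta / mdot
dP = 249.01 * 1018.9 * 0.67144 / 47.585
dP = 3580.0 kPa


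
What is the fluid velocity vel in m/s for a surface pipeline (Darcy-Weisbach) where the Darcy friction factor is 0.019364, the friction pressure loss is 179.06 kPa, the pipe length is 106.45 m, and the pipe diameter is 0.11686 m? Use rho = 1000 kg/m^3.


vel = sqrt(dP*1000*2*D / (f*L*rho))
vel = sqrt(179.06*1000*2*0.11686 / (0.019364*106.45*1000))
vel = 4.5059 m/s


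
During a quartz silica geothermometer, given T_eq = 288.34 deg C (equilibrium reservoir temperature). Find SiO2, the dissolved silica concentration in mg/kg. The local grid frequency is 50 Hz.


SiO2 = 10^(5.19 - 1309/(T_eq + 273.15))
SiO2 = 10^(5.19 - 1309/(288.34 + 273.15))
SiO2 = 722.28 mg/kg


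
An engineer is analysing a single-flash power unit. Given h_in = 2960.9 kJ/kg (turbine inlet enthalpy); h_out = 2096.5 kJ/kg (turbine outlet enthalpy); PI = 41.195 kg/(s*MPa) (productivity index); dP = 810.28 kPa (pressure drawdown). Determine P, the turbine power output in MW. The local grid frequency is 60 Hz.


Step 1: mdot = PI * dP / 1000 = 41.195 * 810.28 / 1000 = 33.37948 kg/s
Step 2: P = mdot*(h_in - h_out)/1000 = 33.37948*(2960.9 - 2096.5)/1000 = 28.853 MW
P = 28.853 MW


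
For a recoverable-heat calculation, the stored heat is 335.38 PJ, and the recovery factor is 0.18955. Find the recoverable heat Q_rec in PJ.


Q_rec = Q_s * RF
Q_rec = 335.38 * 0.18955
Q_rec = 63.571 PJ


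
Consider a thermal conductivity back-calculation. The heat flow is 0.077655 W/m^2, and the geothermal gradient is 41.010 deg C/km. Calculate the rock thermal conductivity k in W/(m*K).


k = q / (grad / 1000)
k = 0.077655 / (41.010 / 1000)
k = 1.8936 W/(m*K)


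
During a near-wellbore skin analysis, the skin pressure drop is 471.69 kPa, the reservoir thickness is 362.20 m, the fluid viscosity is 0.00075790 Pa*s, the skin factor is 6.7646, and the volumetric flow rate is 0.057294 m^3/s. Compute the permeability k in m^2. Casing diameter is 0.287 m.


k = S*q*mu / (2*pi*dP_s*1000*hr)
k = 6.7646*0.057294*0.00075790 / (2*pi*471.69*1000*362.20)
k = 2.7364e-13 m^2


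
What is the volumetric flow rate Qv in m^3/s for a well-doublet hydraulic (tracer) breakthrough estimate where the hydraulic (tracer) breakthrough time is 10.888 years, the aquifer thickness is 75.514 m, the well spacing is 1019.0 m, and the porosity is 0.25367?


Qv = pi*hr*phi*L^2 / (3*t_bt*365.25*86400)
Qv = pi*75.514*0.25367*1019.0^2 / (3*10.888*365.25*86400)
Qv = 0.060621 m^3/s
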